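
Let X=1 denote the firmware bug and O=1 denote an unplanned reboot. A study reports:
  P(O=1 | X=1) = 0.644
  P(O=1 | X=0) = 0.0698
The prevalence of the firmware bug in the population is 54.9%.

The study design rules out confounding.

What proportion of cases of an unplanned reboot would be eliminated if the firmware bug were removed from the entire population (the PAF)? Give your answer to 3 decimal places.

PAF ≈ 0.819

Let p₁ = 0.644, p₀ = 0.0698.
Overall risk P(Y=1) = π·p₁ + (1−π)·p₀ = 0.549×0.644 + 0.451×0.0698 = 0.38504.
Under exogeneity, PAF = [P(Y=1) − p₀] / P(Y=1).
PAF = (0.38504 − 0.0698) / 0.38504 ≈ 0.8187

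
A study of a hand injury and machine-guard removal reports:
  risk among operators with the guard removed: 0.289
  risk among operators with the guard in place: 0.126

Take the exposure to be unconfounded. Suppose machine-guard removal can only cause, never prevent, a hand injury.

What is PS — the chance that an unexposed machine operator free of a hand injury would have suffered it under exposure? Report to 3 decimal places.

Let p₁ = 0.289, p₀ = 0.126.
Under exogeneity and monotonicity, PS = (p₁ − p₀) / (1 − p₀).
PS = (0.289 − 0.126) / (1 − 0.126) = 0.163 / 0.874 ≈ 0.1865

PS ≈ 0.186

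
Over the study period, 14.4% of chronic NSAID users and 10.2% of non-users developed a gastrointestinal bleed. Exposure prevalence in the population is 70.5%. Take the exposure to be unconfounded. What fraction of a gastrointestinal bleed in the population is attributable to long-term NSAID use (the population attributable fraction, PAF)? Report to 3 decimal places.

p₁ = 0.144, p₀ = 0.102.
Overall risk P(Y=1) = π·p₁ + (1−π)·p₀ = 0.705×0.144 + 0.295×0.102 = 0.13161.
Under exogeneity, PAF = [P(Y=1) − p₀] / P(Y=1).
PAF = (0.13161 − 0.102) / 0.13161 ≈ 0.2250

PAF ≈ 0.225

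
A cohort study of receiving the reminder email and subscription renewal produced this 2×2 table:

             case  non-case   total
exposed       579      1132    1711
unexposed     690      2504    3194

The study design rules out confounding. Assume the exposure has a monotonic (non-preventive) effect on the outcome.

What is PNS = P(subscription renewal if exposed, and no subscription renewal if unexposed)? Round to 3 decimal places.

p₁ = P(outcome | exposed) = 579/1711 = 0.3384
p₀ = P(outcome | unexposed) = 690/3194 = 0.21603
Under exogeneity and monotonicity, PNS = p₁ − p₀.
PNS = 0.3384 − 0.21603 = 0.12237

PNS ≈ 0.122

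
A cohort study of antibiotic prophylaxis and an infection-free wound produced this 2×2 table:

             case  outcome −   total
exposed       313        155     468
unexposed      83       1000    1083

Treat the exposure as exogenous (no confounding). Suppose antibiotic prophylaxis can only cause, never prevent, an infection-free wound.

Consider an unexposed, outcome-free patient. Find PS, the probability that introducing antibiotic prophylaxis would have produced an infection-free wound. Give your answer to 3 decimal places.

PS ≈ 0.641

p₁ = P(outcome | exposed) = 313/468 = 0.6688
p₀ = P(outcome | unexposed) = 83/1083 = 0.076639
Under exogeneity and monotonicity, PS = (p₁ − p₀)/(1 − p₀).
PS = (0.6688 − 0.076639) / 0.92336 ≈ 0.6413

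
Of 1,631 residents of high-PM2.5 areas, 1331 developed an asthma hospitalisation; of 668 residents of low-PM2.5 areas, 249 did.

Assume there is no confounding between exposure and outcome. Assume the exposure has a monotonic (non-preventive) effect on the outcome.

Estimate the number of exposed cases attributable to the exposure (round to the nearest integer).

p₁ = P(outcome | exposed) = 1331/1631 = 0.81606
p₀ = P(outcome | unexposed) = 249/668 = 0.37275
PN = (p₁ − p₀)/p₁ = (0.81606 − 0.37275) / 0.81606 ≈ 0.54323.
Attributable cases ≈ PN × (exposed cases) = 0.54323 × 1331 ≈ 723.04.

about 723 cases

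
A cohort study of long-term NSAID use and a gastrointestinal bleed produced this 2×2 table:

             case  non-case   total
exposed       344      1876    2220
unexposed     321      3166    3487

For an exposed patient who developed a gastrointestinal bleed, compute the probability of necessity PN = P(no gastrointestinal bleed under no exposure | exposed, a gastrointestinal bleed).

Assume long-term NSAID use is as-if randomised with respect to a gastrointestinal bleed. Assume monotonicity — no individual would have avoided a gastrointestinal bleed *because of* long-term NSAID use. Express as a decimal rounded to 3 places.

p₁ = P(outcome | exposed) = 344/2220 = 0.15495
p₀ = P(outcome | unexposed) = 321/3487 = 0.092056
Under exogeneity and monotonicity, PN = (p₁ − p₀) / p₁.
PN = (0.15495 − 0.092056) / 0.15495 = 0.062899 / 0.15495 ≈ 0.4059

PN ≈ 0.406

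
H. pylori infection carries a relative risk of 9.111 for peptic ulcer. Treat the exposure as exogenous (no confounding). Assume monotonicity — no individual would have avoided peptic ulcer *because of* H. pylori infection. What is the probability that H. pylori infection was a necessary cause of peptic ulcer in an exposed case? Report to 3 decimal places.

Under exogeneity and monotonicity, PN = (RR − 1) / RR = 1 − 1/RR.
PN = (9.111 − 1) / 9.111 = 8.111 / 9.111 ≈ 0.8902

PN ≈ 0.890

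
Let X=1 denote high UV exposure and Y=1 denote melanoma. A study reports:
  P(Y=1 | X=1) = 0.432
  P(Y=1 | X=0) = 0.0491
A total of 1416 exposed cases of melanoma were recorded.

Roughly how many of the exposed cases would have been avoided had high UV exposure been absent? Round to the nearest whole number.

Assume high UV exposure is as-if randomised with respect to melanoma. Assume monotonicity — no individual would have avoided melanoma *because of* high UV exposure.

about 1255 cases

Let p₁ = 0.432, p₀ = 0.0491.
PN = (p₁ − p₀)/p₁ = (0.432 − 0.0491) / 0.432 ≈ 0.88634.
Attributable cases ≈ PN × (exposed cases) = 0.88634 × 1416 ≈ 1255.06.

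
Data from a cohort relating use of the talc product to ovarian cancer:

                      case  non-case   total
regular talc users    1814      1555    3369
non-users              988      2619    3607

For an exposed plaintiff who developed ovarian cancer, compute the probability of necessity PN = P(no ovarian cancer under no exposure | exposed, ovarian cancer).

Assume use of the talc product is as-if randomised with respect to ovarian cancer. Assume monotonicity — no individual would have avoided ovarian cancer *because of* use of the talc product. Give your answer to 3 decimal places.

PN ≈ 0.491

p₁ = P(outcome | exposed) = 1814/3369 = 0.53844
p₀ = P(outcome | unexposed) = 988/3607 = 0.27391
Under exogeneity and monotonicity, PN = (p₁ − p₀)/p₁.
PN = (0.53844 − 0.27391) / 0.53844 ≈ 0.4913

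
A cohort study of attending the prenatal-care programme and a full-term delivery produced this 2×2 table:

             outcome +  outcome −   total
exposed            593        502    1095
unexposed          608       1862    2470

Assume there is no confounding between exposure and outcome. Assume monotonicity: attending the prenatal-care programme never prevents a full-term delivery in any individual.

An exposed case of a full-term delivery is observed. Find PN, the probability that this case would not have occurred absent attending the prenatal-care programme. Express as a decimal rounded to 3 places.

PN ≈ 0.545

p₁ = P(outcome | exposed) = 593/1095 = 0.54155
p₀ = P(outcome | unexposed) = 608/2470 = 0.24615
Under exogeneity and monotonicity, PN = (p₁ − p₀)/p₁.
PN = (0.54155 − 0.24615) / 0.54155 ≈ 0.5455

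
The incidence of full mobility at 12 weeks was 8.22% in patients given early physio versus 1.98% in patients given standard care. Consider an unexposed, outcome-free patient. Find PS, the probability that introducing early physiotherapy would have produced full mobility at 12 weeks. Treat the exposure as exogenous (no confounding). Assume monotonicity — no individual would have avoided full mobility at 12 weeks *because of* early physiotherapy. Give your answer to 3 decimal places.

PS ≈ 0.064

p₁ = 0.0822, p₀ = 0.0198.
Under exogeneity and monotonicity, PS = (p₁ − p₀) / (1 − p₀).
PS = (0.0822 − 0.0198) / (1 − 0.0198) = 0.0624 / 0.9802 ≈ 0.0637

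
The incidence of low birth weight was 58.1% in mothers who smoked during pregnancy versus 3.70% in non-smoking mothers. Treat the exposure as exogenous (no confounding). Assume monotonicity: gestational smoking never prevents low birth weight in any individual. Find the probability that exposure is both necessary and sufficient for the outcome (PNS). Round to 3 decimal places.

p₁ = 0.581, p₀ = 0.037.
Under exogeneity and monotonicity, PNS = p₁ − p₀.
PNS = 0.581 − 0.037 = 0.544

PNS ≈ 0.544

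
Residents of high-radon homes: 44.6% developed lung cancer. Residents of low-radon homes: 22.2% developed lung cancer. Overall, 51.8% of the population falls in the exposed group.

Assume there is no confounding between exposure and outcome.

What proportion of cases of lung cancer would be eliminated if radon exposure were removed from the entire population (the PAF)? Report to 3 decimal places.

p₁ = 0.446, p₀ = 0.222.
Overall risk P(Y=1) = π·p₁ + (1−π)·p₀ = 0.518×0.446 + 0.482×0.222 = 0.33803.
Under exogeneity, PAF = [P(Y=1) − p₀] / P(Y=1).
PAF = (0.33803 − 0.222) / 0.33803 ≈ 0.3433

PAF ≈ 0.343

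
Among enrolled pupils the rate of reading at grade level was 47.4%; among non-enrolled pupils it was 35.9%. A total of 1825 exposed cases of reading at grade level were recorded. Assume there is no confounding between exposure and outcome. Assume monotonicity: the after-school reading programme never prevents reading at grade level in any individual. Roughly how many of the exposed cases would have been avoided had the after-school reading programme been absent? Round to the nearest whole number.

about 443 cases

p₁ = 0.474, p₀ = 0.359.
PN = (p₁ − p₀)/p₁ = (0.474 − 0.359) / 0.474 ≈ 0.24262.
Attributable cases ≈ PN × (exposed cases) = 0.24262 × 1825 ≈ 442.77.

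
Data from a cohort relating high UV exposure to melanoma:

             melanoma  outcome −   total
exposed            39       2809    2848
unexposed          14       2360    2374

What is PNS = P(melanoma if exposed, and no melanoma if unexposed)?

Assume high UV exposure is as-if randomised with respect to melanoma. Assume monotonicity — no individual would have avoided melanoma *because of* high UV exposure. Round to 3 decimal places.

PNS ≈ 0.008

p₁ = P(outcome | exposed) = 39/2848 = 0.013694
p₀ = P(outcome | unexposed) = 14/2374 = 0.0058972
Under exogeneity and monotonicity, PNS = p₁ − p₀.
PNS = 0.013694 − 0.0058972 = 0.0077966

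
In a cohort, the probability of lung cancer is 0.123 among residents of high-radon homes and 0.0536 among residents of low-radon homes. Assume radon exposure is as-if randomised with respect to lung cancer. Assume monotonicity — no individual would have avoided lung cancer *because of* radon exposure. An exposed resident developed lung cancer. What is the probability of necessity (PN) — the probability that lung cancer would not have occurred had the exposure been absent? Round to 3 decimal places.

Let p₁ = 0.123, p₀ = 0.0536.
Under exogeneity and monotonicity, PN = (p₁ − p₀) / p₁.
PN = (0.123 − 0.0536) / 0.123 = 0.0694 / 0.123 ≈ 0.5642

PN ≈ 0.564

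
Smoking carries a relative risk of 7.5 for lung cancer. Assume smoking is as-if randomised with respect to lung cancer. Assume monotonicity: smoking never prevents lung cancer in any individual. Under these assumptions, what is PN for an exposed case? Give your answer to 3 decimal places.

Under exogeneity and monotonicity, PN = (RR − 1) / RR = 1 − 1/RR.
PN = (7.5 − 1) / 7.5 = 6.5 / 7.5 ≈ 0.8667

PN ≈ 0.867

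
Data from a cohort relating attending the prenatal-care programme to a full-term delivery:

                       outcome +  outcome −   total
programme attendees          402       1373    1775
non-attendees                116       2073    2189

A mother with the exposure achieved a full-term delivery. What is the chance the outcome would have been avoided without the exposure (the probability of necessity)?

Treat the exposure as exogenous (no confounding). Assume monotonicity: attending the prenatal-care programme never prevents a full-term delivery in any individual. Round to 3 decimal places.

PN ≈ 0.766

p₁ = P(outcome | exposed) = 402/1775 = 0.22648
p₀ = P(outcome | unexposed) = 116/2189 = 0.052992
Under exogeneity and monotonicity, PN = (p₁ − p₀)/p₁.
PN = (0.22648 − 0.052992) / 0.22648 ≈ 0.7660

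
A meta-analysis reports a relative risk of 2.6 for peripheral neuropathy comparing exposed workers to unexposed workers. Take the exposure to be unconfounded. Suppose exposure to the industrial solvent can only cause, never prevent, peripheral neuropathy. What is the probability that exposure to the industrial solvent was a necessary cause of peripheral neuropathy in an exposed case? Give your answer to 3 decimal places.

PN ≈ 0.615

Under exogeneity and monotonicity, PN = (RR − 1) / RR = 1 − 1/RR.
PN = (2.6 − 1) / 2.6 = 1.6 / 2.6 ≈ 0.6154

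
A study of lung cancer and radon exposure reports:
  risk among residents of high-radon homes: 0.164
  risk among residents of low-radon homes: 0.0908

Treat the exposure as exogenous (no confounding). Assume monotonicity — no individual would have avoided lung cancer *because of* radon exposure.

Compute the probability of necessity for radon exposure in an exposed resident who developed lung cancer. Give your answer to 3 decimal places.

PN ≈ 0.446

Let p₁ = 0.164, p₀ = 0.0908.
Under exogeneity and monotonicity, PN = (p₁ − p₀) / p₁.
PN = (0.164 − 0.0908) / 0.164 = 0.0732 / 0.164 ≈ 0.4463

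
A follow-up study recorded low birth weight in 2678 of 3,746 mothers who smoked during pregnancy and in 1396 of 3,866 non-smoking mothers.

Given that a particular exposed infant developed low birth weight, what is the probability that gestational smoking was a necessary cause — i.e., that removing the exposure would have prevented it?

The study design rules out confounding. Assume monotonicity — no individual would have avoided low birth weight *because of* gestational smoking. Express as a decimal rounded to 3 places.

p₁ = P(outcome | exposed) = 2678/3746 = 0.7149
p₀ = P(outcome | unexposed) = 1396/3866 = 0.3611
Under exogeneity and monotonicity, PN = (p₁ − p₀) / p₁.
PN = (0.7149 − 0.3611) / 0.7149 = 0.3538 / 0.7149 ≈ 0.4949

PN ≈ 0.495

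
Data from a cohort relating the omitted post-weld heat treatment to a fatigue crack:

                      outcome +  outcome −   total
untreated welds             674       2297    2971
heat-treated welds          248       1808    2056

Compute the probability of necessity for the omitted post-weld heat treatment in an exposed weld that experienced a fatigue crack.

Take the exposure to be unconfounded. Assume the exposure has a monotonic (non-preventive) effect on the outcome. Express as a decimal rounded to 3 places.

PN ≈ 0.468

p₁ = P(outcome | exposed) = 674/2971 = 0.22686
p₀ = P(outcome | unexposed) = 248/2056 = 0.12062
Under exogeneity and monotonicity, PN = (p₁ − p₀) / p₁.
PN = (0.22686 − 0.12062) / 0.22686 = 0.10624 / 0.22686 ≈ 0.4683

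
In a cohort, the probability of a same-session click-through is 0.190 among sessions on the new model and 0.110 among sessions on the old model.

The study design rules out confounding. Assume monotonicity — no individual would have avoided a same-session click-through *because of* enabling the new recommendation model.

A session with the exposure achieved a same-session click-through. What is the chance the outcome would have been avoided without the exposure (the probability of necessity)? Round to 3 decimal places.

PN ≈ 0.421

Let p₁ = 0.19, p₀ = 0.11.
Under exogeneity and monotonicity, PN = (p₁ − p₀) / p₁.
PN = (0.19 − 0.11) / 0.19 = 0.08 / 0.19 ≈ 0.4211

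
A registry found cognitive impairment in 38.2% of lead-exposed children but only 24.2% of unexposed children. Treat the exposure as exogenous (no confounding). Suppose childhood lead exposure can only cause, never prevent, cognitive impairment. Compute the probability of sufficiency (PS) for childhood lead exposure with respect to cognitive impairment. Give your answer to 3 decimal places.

p₁ = 0.382, p₀ = 0.242.
Under exogeneity and monotonicity, PS = (p₁ − p₀) / (1 − p₀).
PS = (0.382 − 0.242) / (1 − 0.242) = 0.14 / 0.758 ≈ 0.1847

PS ≈ 0.185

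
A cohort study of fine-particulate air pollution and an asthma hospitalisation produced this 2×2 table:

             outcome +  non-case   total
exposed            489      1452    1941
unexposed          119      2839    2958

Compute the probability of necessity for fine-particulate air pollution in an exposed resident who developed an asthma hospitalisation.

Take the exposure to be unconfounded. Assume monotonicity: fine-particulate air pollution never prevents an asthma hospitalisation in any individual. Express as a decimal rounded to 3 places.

PN ≈ 0.840

p₁ = P(outcome | exposed) = 489/1941 = 0.25193
p₀ = P(outcome | unexposed) = 119/2958 = 0.04023
Under exogeneity and monotonicity, PN = (p₁ − p₀)/p₁.
PN = (0.25193 − 0.04023) / 0.25193 ≈ 0.8403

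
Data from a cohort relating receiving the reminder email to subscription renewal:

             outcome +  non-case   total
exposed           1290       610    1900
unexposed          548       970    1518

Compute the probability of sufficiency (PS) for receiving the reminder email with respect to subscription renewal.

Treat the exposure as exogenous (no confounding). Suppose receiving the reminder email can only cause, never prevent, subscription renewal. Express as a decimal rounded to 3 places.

PS ≈ 0.498

p₁ = P(outcome | exposed) = 1290/1900 = 0.67895
p₀ = P(outcome | unexposed) = 548/1518 = 0.361
Under exogeneity and monotonicity, PS = (p₁ − p₀) / (1 − p₀).
PS = (0.67895 − 0.361) / (1 − 0.361) = 0.31795 / 0.639 ≈ 0.4976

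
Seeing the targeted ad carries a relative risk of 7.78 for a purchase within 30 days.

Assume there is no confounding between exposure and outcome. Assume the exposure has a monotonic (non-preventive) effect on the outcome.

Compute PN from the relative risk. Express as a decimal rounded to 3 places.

PN ≈ 0.871

Under exogeneity and monotonicity, PN = (RR − 1) / RR = 1 − 1/RR.
PN = (7.78 − 1) / 7.78 = 6.78 / 7.78 ≈ 0.8715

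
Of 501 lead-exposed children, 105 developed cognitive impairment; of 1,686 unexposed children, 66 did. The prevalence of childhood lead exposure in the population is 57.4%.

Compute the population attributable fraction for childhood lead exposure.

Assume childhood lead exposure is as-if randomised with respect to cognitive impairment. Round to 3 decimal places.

PAF ≈ 0.714

p₁ = P(outcome | exposed) = 105/501 = 0.20958
p₀ = P(outcome | unexposed) = 66/1686 = 0.039146
Overall risk P(Y=1) = π·p₁ + (1−π)·p₀ = 0.574×0.20958 + 0.426×0.039146 = 0.13698.
Under exogeneity, PAF = [P(Y=1) − p₀] / P(Y=1).
PAF = (0.13698 − 0.039146) / 0.13698 ≈ 0.7142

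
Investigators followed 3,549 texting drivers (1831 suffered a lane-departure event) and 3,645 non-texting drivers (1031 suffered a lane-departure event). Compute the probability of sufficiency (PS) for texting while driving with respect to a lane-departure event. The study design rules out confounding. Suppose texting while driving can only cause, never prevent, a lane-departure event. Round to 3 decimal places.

PS ≈ 0.325

p₁ = P(outcome | exposed) = 1831/3549 = 0.51592
p₀ = P(outcome | unexposed) = 1031/3645 = 0.28285
Under exogeneity and monotonicity, PS = (p₁ − p₀) / (1 − p₀).
PS = (0.51592 − 0.28285) / (1 − 0.28285) = 0.23307 / 0.71715 ≈ 0.3250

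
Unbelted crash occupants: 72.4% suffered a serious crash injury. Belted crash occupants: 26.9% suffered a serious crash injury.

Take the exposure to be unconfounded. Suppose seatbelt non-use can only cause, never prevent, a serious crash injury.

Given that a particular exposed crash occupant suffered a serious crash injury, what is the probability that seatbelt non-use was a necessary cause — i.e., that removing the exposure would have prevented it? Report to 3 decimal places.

PN ≈ 0.628

p₁ = 0.724, p₀ = 0.269.
Under exogeneity and monotonicity, PN = (p₁ − p₀) / p₁.
PN = (0.724 − 0.269) / 0.724 = 0.455 / 0.724 ≈ 0.6285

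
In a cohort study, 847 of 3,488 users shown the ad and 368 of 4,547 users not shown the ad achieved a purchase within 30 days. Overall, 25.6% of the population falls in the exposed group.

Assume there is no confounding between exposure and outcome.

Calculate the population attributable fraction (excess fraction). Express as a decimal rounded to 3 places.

p₁ = P(outcome | exposed) = 847/3488 = 0.24283
p₀ = P(outcome | unexposed) = 368/4547 = 0.080932
Overall risk P(Y=1) = π·p₁ + (1−π)·p₀ = 0.256×0.24283 + 0.744×0.080932 = 0.12238.
Under exogeneity, PAF = [P(Y=1) − p₀] / P(Y=1).
PAF = (0.12238 − 0.080932) / 0.12238 ≈ 0.3387

PAF ≈ 0.339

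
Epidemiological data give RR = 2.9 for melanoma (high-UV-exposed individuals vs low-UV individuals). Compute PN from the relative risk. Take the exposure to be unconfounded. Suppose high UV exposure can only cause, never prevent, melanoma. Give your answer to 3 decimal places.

Under exogeneity and monotonicity, PN = (RR − 1) / RR = 1 − 1/RR.
PN = (2.9 − 1) / 2.9 = 1.9 / 2.9 ≈ 0.6552

PN ≈ 0.655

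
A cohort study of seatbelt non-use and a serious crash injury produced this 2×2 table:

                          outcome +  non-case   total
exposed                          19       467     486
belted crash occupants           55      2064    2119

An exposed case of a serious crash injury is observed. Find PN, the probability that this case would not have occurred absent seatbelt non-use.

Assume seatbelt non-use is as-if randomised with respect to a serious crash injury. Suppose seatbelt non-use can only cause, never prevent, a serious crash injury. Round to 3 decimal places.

PN ≈ 0.336

p₁ = P(outcome | exposed) = 19/486 = 0.039095
p₀ = P(outcome | unexposed) = 55/2119 = 0.025956
Under exogeneity and monotonicity, PN = (p₁ − p₀)/p₁.
PN = (0.039095 − 0.025956) / 0.039095 ≈ 0.3361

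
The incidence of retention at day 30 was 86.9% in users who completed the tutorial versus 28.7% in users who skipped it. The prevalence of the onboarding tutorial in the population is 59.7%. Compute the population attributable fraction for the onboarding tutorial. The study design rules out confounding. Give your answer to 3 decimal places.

PAF ≈ 0.548

p₁ = 0.869, p₀ = 0.287.
Overall risk P(Y=1) = π·p₁ + (1−π)·p₀ = 0.597×0.869 + 0.403×0.287 = 0.63445.
Under exogeneity, PAF = [P(Y=1) − p₀] / P(Y=1).
PAF = (0.63445 − 0.287) / 0.63445 ≈ 0.5476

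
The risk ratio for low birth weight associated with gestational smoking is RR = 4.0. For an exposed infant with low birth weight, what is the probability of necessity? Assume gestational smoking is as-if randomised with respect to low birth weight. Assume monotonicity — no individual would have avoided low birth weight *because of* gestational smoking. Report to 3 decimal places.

PN ≈ 0.750

Under exogeneity and monotonicity, PN = (RR − 1) / RR = 1 − 1/RR.
PN = (4.0 − 1) / 4.0 = 3 / 4.0 ≈ 0.7500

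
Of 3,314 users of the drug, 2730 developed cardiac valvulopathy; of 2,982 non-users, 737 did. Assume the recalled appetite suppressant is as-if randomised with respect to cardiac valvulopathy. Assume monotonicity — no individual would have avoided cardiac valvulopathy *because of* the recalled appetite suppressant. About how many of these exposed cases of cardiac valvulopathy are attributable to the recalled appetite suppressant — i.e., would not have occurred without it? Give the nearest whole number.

p₁ = P(outcome | exposed) = 2730/3314 = 0.82378
p₀ = P(outcome | unexposed) = 737/2982 = 0.24715
PN = (p₁ − p₀)/p₁ = (0.82378 − 0.24715) / 0.82378 ≈ 0.69998.
Attributable cases ≈ PN × (exposed cases) = 0.69998 × 2730 ≈ 1910.95.

about 1911 cases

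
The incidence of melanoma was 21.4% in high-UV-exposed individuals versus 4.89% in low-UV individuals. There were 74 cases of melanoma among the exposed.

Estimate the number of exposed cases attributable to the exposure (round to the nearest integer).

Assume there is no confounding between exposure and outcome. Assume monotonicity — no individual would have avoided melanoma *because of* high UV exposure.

p₁ = 0.214, p₀ = 0.0489.
PN = (p₁ − p₀)/p₁ = (0.214 − 0.0489) / 0.214 ≈ 0.77150.
Attributable cases ≈ PN × (exposed cases) = 0.77150 × 74 ≈ 57.09.

about 57 cases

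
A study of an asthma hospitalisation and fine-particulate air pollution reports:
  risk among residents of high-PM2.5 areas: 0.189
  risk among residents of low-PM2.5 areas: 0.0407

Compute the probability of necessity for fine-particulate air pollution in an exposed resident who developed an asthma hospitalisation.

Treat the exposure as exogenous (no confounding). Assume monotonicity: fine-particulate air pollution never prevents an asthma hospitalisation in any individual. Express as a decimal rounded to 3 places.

Let p₁ = 0.189, p₀ = 0.0407.
Under exogeneity and monotonicity, PN = (p₁ − p₀) / p₁.
PN = (0.189 − 0.0407) / 0.189 = 0.1483 / 0.189 ≈ 0.7847

PN ≈ 0.785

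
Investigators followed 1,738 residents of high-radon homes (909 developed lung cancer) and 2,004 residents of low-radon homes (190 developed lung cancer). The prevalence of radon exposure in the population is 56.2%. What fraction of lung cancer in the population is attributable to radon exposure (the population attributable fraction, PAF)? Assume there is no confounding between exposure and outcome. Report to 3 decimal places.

p₁ = P(outcome | exposed) = 909/1738 = 0.52301
p₀ = P(outcome | unexposed) = 190/2004 = 0.09481
Overall risk P(Y=1) = π·p₁ + (1−π)·p₀ = 0.562×0.52301 + 0.438×0.09481 = 0.33546.
Under exogeneity, PAF = [P(Y=1) − p₀] / P(Y=1).
PAF = (0.33546 − 0.09481) / 0.33546 ≈ 0.7174

PAF ≈ 0.717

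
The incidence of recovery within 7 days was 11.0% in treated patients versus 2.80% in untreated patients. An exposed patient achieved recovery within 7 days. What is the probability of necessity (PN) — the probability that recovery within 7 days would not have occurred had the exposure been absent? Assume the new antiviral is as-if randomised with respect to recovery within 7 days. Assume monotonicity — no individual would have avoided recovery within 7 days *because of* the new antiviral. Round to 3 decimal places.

p₁ = 0.11, p₀ = 0.028.
Under exogeneity and monotonicity, PN = (p₁ − p₀) / p₁.
PN = (0.11 − 0.028) / 0.11 = 0.082 / 0.11 ≈ 0.7455

PN ≈ 0.745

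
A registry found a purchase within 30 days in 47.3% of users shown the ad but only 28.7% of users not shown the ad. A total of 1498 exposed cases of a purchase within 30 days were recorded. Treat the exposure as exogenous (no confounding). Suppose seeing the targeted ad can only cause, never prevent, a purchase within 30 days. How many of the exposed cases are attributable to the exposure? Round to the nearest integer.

p₁ = 0.473, p₀ = 0.287.
PN = (p₁ − p₀)/p₁ = (0.473 − 0.287) / 0.473 ≈ 0.39323.
Attributable cases ≈ PN × (exposed cases) = 0.39323 × 1498 ≈ 589.07.

about 589 cases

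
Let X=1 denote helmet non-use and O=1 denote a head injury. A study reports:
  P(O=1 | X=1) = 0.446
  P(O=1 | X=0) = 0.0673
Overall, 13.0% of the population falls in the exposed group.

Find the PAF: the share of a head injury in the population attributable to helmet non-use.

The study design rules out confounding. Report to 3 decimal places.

Let p₁ = 0.446, p₀ = 0.0673.
Overall risk P(Y=1) = π·p₁ + (1−π)·p₀ = 0.13×0.446 + 0.87×0.0673 = 0.11653.
Under exogeneity, PAF = [P(Y=1) − p₀] / P(Y=1).
PAF = (0.11653 − 0.0673) / 0.11653 ≈ 0.4225

PAF ≈ 0.422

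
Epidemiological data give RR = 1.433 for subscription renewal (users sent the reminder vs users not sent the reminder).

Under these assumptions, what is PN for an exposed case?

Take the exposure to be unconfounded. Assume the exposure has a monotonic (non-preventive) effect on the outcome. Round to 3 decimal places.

PN ≈ 0.302

Under exogeneity and monotonicity, PN = (RR − 1) / RR = 1 − 1/RR.
PN = (1.433 − 1) / 1.433 = 0.433 / 1.433 ≈ 0.3022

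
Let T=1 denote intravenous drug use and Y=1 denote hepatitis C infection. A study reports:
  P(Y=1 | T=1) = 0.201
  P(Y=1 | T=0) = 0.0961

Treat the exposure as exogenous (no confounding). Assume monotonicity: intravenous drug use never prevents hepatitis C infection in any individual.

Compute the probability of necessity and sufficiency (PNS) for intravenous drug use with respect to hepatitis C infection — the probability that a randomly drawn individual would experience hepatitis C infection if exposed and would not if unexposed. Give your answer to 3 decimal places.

PNS ≈ 0.105

Let p₁ = 0.201, p₀ = 0.0961.
Under exogeneity and monotonicity, PNS = p₁ − p₀.
PNS = 0.201 − 0.0961 = 0.1049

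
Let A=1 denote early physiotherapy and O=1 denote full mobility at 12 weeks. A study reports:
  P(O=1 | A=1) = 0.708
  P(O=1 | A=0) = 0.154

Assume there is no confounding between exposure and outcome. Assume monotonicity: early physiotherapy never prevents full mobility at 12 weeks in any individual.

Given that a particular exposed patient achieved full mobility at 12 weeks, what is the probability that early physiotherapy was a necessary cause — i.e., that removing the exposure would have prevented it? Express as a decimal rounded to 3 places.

Let p₁ = 0.708, p₀ = 0.154.
Under exogeneity and monotonicity, PN = (p₁ − p₀) / p₁.
PN = (0.708 − 0.154) / 0.708 = 0.554 / 0.708 ≈ 0.7825

PN ≈ 0.782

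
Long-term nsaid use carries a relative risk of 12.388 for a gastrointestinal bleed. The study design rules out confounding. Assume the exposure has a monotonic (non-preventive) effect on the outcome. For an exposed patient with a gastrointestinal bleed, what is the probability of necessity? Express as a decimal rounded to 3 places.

PN ≈ 0.919

Under exogeneity and monotonicity, PN = (RR − 1) / RR = 1 − 1/RR.
PN = (12.388 − 1) / 12.388 = 11.39 / 12.388 ≈ 0.9193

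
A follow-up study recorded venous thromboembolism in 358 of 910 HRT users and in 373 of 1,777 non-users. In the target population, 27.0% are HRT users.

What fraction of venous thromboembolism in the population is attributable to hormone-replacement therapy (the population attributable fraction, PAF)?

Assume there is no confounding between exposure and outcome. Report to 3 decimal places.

PAF ≈ 0.191

p₁ = P(outcome | exposed) = 358/910 = 0.39341
p₀ = P(outcome | unexposed) = 373/1777 = 0.2099
Overall risk P(Y=1) = π·p₁ + (1−π)·p₀ = 0.27×0.39341 + 0.73×0.2099 = 0.25945.
Under exogeneity, PAF = [P(Y=1) − p₀] / P(Y=1).
PAF = (0.25945 − 0.2099) / 0.25945 ≈ 0.1910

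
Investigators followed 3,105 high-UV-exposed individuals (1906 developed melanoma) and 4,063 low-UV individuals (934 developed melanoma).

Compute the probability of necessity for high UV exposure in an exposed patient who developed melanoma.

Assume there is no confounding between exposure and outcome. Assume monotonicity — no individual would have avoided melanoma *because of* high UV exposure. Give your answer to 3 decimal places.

PN ≈ 0.626

p₁ = P(outcome | exposed) = 1906/3105 = 0.61385
p₀ = P(outcome | unexposed) = 934/4063 = 0.22988
Under exogeneity and monotonicity, PN = (p₁ − p₀) / p₁.
PN = (0.61385 − 0.22988) / 0.61385 = 0.38397 / 0.61385 ≈ 0.6255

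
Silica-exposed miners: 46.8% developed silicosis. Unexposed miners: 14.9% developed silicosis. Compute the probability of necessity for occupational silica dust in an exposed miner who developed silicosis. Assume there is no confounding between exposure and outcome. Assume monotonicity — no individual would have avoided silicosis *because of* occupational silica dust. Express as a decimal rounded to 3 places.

p₁ = 0.468, p₀ = 0.149.
Under exogeneity and monotonicity, PN = (p₁ − p₀) / p₁.
PN = (0.468 − 0.149) / 0.468 = 0.319 / 0.468 ≈ 0.6816

PN ≈ 0.682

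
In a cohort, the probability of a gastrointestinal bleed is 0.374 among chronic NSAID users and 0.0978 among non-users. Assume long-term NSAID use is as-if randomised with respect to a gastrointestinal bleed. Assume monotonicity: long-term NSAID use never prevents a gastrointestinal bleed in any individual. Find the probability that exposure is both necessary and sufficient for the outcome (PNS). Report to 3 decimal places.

PNS ≈ 0.276

Let p₁ = 0.374, p₀ = 0.0978.
Under exogeneity and monotonicity, PNS = p₁ − p₀.
PNS = 0.374 − 0.0978 = 0.2762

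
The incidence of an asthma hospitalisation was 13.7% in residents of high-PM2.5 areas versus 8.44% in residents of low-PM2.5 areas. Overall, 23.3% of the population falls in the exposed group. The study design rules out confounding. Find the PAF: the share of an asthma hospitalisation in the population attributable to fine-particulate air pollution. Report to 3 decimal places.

p₁ = 0.137, p₀ = 0.0844.
Overall risk P(Y=1) = π·p₁ + (1−π)·p₀ = 0.233×0.137 + 0.767×0.0844 = 0.096656.
Under exogeneity, PAF = [P(Y=1) − p₀] / P(Y=1).
PAF = (0.096656 − 0.0844) / 0.096656 ≈ 0.1268

PAF ≈ 0.127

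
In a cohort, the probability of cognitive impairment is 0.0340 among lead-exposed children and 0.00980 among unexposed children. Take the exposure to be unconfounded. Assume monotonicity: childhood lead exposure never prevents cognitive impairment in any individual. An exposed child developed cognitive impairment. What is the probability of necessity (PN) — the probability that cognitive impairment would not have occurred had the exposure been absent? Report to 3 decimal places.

PN ≈ 0.712

Let p₁ = 0.034, p₀ = 0.0098.
Under exogeneity and monotonicity, PN = (p₁ − p₀) / p₁.
PN = (0.034 − 0.0098) / 0.034 = 0.0242 / 0.034 ≈ 0.7118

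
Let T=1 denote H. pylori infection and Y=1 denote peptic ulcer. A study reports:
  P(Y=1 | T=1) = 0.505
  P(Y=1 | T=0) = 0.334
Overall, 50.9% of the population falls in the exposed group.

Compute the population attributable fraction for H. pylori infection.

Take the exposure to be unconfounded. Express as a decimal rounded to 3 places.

Let p₁ = 0.505, p₀ = 0.334.
Overall risk P(Y=1) = π·p₁ + (1−π)·p₀ = 0.509×0.505 + 0.491×0.334 = 0.42104.
Under exogeneity, PAF = [P(Y=1) − p₀] / P(Y=1).
PAF = (0.42104 − 0.334) / 0.42104 ≈ 0.2067

PAF ≈ 0.207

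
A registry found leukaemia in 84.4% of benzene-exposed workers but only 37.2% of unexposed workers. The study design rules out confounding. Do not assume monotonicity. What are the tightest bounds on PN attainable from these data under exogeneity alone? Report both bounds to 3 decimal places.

p₁ = 0.844, p₀ = 0.372.
Under exogeneity alone the bounds on PN are max{0,(p₁−p₀)/p₁} ≤ PN ≤ min{1,(1−p₀)/p₁}.
  lower = (p₁ − p₀)/p₁ = 0.472 / 0.844 ≈ 0.5592
  upper = min{1, (1 − p₀)/p₁} = 0.628 / 0.844 ≈ 0.7441

0.559 ≤ PN ≤ 0.744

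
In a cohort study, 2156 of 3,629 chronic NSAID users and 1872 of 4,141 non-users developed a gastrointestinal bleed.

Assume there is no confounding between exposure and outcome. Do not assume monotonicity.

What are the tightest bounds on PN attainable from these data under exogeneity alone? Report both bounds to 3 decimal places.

p₁ = P(outcome | exposed) = 2156/3629 = 0.5941
p₀ = P(outcome | unexposed) = 1872/4141 = 0.45206
Under exogeneity alone the bounds on PN are max{0,(p₁−p₀)/p₁} ≤ PN ≤ min{1,(1−p₀)/p₁}.
  lower = (p₁ − p₀)/p₁ = 0.14204 / 0.5941 ≈ 0.2391
  upper = min{1, (1 − p₀)/p₁} = 0.54794 / 0.5941 ≈ 0.9223

0.239 ≤ PN ≤ 0.922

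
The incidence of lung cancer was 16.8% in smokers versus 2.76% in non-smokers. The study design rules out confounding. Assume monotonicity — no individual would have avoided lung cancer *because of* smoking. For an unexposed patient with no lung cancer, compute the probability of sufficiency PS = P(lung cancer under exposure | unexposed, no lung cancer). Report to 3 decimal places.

p₁ = 0.168, p₀ = 0.0276.
Under exogeneity and monotonicity, PS = (p₁ − p₀) / (1 − p₀).
PS = (0.168 − 0.0276) / (1 − 0.0276) = 0.1404 / 0.9724 ≈ 0.1444

PS ≈ 0.144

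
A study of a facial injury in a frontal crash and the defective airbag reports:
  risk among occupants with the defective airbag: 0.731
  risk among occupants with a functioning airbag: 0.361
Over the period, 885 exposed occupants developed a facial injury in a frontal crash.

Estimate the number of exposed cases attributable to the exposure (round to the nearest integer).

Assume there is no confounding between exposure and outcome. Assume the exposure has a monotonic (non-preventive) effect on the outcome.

about 448 cases

Let p₁ = 0.731, p₀ = 0.361.
PN = (p₁ − p₀)/p₁ = (0.731 − 0.361) / 0.731 ≈ 0.50616.
Attributable cases ≈ PN × (exposed cases) = 0.50616 × 885 ≈ 447.95.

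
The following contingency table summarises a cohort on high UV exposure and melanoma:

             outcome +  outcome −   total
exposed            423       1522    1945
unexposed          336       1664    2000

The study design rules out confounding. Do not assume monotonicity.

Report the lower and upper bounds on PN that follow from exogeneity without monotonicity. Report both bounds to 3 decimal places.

0.228 ≤ PN ≤ 1.000

p₁ = P(outcome | exposed) = 423/1945 = 0.21748
p₀ = P(outcome | unexposed) = 336/2000 = 0.168
Under exogeneity alone the bounds on PN are max{0,(p₁−p₀)/p₁} ≤ PN ≤ min{1,(1−p₀)/p₁}.
  lower = (p₁ − p₀)/p₁ = 0.049481 / 0.21748 ≈ 0.2275
  upper = min{1, (1 − p₀)/p₁} = 0.832 / 0.21748 ≈ 3.8256 → capped at 1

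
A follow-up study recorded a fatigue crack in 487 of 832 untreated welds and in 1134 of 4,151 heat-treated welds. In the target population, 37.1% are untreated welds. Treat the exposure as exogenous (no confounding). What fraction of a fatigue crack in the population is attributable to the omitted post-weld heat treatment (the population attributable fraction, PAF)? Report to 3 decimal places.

p₁ = P(outcome | exposed) = 487/832 = 0.58534
p₀ = P(outcome | unexposed) = 1134/4151 = 0.27319
Overall risk P(Y=1) = π·p₁ + (1−π)·p₀ = 0.371×0.58534 + 0.629×0.27319 = 0.38899.
Under exogeneity, PAF = [P(Y=1) − p₀] / P(Y=1).
PAF = (0.38899 − 0.27319) / 0.38899 ≈ 0.2977

PAF ≈ 0.298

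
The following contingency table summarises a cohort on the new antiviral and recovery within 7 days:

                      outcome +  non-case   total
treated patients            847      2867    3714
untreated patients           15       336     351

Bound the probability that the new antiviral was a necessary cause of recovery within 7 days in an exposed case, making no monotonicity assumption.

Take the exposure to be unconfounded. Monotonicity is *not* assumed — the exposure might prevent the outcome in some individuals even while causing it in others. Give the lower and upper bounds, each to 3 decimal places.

p₁ = P(outcome | exposed) = 847/3714 = 0.22806
p₀ = P(outcome | unexposed) = 15/351 = 0.042735
Under exogeneity alone the bounds on PN are max{0,(p₁−p₀)/p₁} ≤ PN ≤ min{1,(1−p₀)/p₁}.
  lower = (p₁ − p₀)/p₁ = 0.18532 / 0.22806 ≈ 0.8126
  upper = min{1, (1 − p₀)/p₁} = 0.95726 / 0.22806 ≈ 4.1975 → capped at 1

0.813 ≤ PN ≤ 1.000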